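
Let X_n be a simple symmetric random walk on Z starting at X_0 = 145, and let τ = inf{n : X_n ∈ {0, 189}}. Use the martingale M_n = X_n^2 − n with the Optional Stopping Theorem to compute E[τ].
E[τ] = 6380

M_n = X_n^2 − n is a martingale (since E[X_{n+1}^2 | F_n] = X_n^2 + 1). By OST (τ has finite mean in a bounded region), E[M_τ] = E[M_0] = X_0^2 − 0 = 145^2 = 21025. Also E[M_τ] = E[X_τ^2] − E[τ]. The walk exits at 0 or 189, with P(hit 189 first) = 145/189, so E[X_τ^2] = 189^2 · 145/189 + 0 = 27405. Thus E[τ] = E[X_τ^2] − E[M_τ] = 27405 − 21025 = 6380 = 145(189 − 145) = 6380.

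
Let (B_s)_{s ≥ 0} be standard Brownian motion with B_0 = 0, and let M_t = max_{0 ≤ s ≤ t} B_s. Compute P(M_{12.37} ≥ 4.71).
P(M_{12.37} ≥ 4.71) = 2·P(B_{12.37} ≥ 4.71) = 2(1 − Φ(4.71/√12.37)) ≈ 0.1805

By the reflection principle for Brownian motion, P(M_t ≥ a) = 2 · P(B_t ≥ a) for a ≥ 0. Since B_t ~ N(0, t), P(B_t ≥ 4.71) = 1 − Φ(4.71/√t) = 1 − Φ(4.71/√12.37) = 1 − Φ(1.3392). So
  P(M_{12.37} ≥ 4.71) = 2(1 − Φ(1.3392)) ≈ 0.1805.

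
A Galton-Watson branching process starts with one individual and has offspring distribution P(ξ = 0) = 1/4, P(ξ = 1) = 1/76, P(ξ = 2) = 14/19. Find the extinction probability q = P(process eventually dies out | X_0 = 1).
q = 19/56

The pgf is f(s) = 1/4 + 1/76·s + 14/19·s². The extinction probability q is the smallest fixed point of f in [0, 1]. Setting s = f(s):
  14/19·s² + (1/76 − 1)·s + 1/4 = 0
  14/19·s² − (1/4 + 14/19)·s + 1/4 = 0
which factors as (s − 1)·(14/19·s − 1/4) = 0, giving roots s = 1 and s = (1/4)/(14/19) = 19/56.
Mean offspring μ = 1/76 + 2·14/19 = 113/76 > 1 (supercritical), so q < 1. The extinction probability is the smaller root: q = (1/4)/(14/19) = 19/56.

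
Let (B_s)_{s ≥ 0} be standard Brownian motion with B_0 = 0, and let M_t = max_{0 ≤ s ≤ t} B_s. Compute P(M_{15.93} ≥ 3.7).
P(M_{15.93} ≥ 3.7) = 2·P(B_{15.93} ≥ 3.7) = 2(1 − Φ(3.7/√15.93)) ≈ 0.3539

By the reflection principle for Brownian motion, P(M_t ≥ a) = 2 · P(B_t ≥ a) for a ≥ 0. Since B_t ~ N(0, t), P(B_t ≥ 3.7) = 1 − Φ(3.7/√t) = 1 − Φ(3.7/√15.93) = 1 − Φ(0.9270). So
  P(M_{15.93} ≥ 3.7) = 2(1 − Φ(0.9270)) ≈ 0.3539.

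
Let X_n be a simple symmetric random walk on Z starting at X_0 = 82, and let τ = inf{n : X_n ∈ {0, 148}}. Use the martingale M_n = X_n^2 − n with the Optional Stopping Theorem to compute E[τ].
E[τ] = 5412

M_n = X_n^2 − n is a martingale (since E[X_{n+1}^2 | F_n] = X_n^2 + 1). By OST (τ has finite mean in a bounded region), E[M_τ] = E[M_0] = X_0^2 − 0 = 82^2 = 6724. Also E[M_τ] = E[X_τ^2] − E[τ]. The walk exits at 0 or 148, with P(hit 148 first) = 82/148, so E[X_τ^2] = 148^2 · 82/148 + 0 = 12136. Thus E[τ] = E[X_τ^2] − E[M_τ] = 12136 − 6724 = 5412 = 82(148 − 82) = 5412.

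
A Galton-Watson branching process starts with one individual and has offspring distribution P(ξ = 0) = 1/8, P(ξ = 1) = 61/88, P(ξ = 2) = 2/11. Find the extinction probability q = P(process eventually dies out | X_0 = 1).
q = 11/16

The pgf is f(s) = 1/8 + 61/88·s + 2/11·s². The extinction probability q is the smallest fixed point of f in [0, 1]. Setting s = f(s):
  2/11·s² + (61/88 − 1)·s + 1/8 = 0
  2/11·s² − (1/8 + 2/11)·s + 1/8 = 0
which factors as (s − 1)·(2/11·s − 1/8) = 0, giving roots s = 1 and s = (1/8)/(2/11) = 11/16.
Mean offspring μ = 61/88 + 2·2/11 = 93/88 > 1 (supercritical), so q < 1. The extinction probability is the smaller root: q = (1/8)/(2/11) = 11/16.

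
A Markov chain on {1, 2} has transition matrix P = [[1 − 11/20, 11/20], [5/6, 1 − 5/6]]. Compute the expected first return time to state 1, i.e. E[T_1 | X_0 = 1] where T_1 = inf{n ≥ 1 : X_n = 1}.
E[T_1 | X_0 = 1] = 1/π_1 = 83/50

For an irreducible recurrent Markov chain with stationary distribution π, E[T_i | X_0 = i] = 1/π_i (Kac's formula). Here π_1 = (5/6)/(11/20 + 5/6) = (5/6)/(83/60) = 50/83, so E[T_1 | X_0 = 1] = 1/π_1 = (11/20 + 5/6)/(5/6) = (83/60)/(5/6) = 83/50.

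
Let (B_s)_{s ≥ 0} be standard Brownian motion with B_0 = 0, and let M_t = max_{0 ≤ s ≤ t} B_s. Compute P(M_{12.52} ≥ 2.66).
P(M_{12.52} ≥ 2.66) = 2·P(B_{12.52} ≥ 2.66) = 2(1 − Φ(2.66/√12.52)) ≈ 0.4522

By the reflection principle for Brownian motion, P(M_t ≥ a) = 2 · P(B_t ≥ a) for a ≥ 0. Since B_t ~ N(0, t), P(B_t ≥ 2.66) = 1 − Φ(2.66/√t) = 1 − Φ(2.66/√12.52) = 1 − Φ(0.7518). So
  P(M_{12.52} ≥ 2.66) = 2(1 − Φ(0.7518)) ≈ 0.4522.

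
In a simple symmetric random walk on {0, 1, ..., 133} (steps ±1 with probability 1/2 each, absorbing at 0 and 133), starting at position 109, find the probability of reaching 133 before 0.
P(hit 133 before 0) = 109/133

Let u_k = P(hit 133 before 0 | start at k). Then u_0 = 0, u_133 = 1, and u_k = u_{k-1}/2 + u_{k+1}/2 for 1 ≤ k ≤ 132. This harmonic recurrence is solved by u_k = k/133, giving u_109 = 109/133.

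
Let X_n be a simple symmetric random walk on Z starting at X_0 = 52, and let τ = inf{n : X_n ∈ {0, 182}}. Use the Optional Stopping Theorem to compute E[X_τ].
E[X_τ] = 52

X_n is a martingale and τ is a bounded-mean stopping time (indeed τ is finite a.s. with bounded expectation since the walk is in a bounded region). By the OST, E[X_τ] = E[X_0] = 52. Equivalently: E[X_τ] = 182 · P(hit 182 first) + 0 · P(hit 0 first) = 182 · (52/182) = 52.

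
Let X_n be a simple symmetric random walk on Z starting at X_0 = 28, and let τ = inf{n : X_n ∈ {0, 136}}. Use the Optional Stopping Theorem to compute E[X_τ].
E[X_τ] = 28

X_n is a martingale and τ is a bounded-mean stopping time (indeed τ is finite a.s. with bounded expectation since the walk is in a bounded region). By the OST, E[X_τ] = E[X_0] = 28. Equivalently: E[X_τ] = 136 · P(hit 136 first) + 0 · P(hit 0 first) = 136 · (28/136) = 28.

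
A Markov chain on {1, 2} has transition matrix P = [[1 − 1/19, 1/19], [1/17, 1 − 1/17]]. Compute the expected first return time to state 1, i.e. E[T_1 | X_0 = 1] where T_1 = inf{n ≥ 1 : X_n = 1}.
E[T_1 | X_0 = 1] = 1/π_1 = 36/19

For an irreducible recurrent Markov chain with stationary distribution π, E[T_i | X_0 = i] = 1/π_i (Kac's formula). Here π_1 = (1/17)/(1/19 + 1/17) = (1/17)/(36/323) = 19/36, so E[T_1 | X_0 = 1] = 1/π_1 = (1/19 + 1/17)/(1/17) = (36/323)/(1/17) = 36/19.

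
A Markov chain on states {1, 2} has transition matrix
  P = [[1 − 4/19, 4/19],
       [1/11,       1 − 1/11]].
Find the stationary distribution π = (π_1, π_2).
π_1 = 19/63, π_2 = 44/63

Solve πP = π with π_1 + π_2 = 1. From πP = π: π_1 · (1 − 4/19) + π_2 · 1/11 = π_1 ⇒ π_2 · 1/11 = π_1 · 4/19 ⇒ π_2/π_1 = (4/19)/(1/11) = 44/19. Together with π_1 + π_2 = 1:
  π_1 = (1/11)/(4/19 + 1/11) = (1/11)/(63/209) = 19/63,
  π_2 = (4/19)/(4/19 + 1/11) = (4/19)/(63/209) = 44/63.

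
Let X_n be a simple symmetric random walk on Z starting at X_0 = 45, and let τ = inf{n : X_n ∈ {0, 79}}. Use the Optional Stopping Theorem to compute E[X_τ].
E[X_τ] = 45

X_n is a martingale and τ is a bounded-mean stopping time (indeed τ is finite a.s. with bounded expectation since the walk is in a bounded region). By the OST, E[X_τ] = E[X_0] = 45. Equivalently: E[X_τ] = 79 · P(hit 79 first) + 0 · P(hit 0 first) = 79 · (45/79) = 45.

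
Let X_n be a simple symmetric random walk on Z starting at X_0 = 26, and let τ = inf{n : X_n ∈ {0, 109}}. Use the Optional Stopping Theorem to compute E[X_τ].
E[X_τ] = 26

X_n is a martingale and τ is a bounded-mean stopping time (indeed τ is finite a.s. with bounded expectation since the walk is in a bounded region). By the OST, E[X_τ] = E[X_0] = 26. Equivalently: E[X_τ] = 109 · P(hit 109 first) + 0 · P(hit 0 first) = 109 · (26/109) = 26.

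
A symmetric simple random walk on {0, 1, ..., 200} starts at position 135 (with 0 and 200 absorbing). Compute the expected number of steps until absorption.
E[τ | X_0 = 135] = 8775

Let v_k = E[τ | X_0 = k]. Boundary: v_0 = v_200 = 0. Recurrence: v_k = 1 + (v_{k-1} + v_{k+1})/2 for 1 ≤ k ≤ 199. The particular solution to v_k − (v_{k-1} + v_{k+1})/2 = 1 is v_k = −k^2. Adding homogeneous solution A + B k and matching boundaries gives v_k = k (200 − k). Substituting k = 135: v_135 = 135 · 65 = 8775.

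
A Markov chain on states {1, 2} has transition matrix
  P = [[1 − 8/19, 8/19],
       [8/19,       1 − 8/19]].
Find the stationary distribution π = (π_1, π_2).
π_1 = 1/2, π_2 = 1/2

Solve πP = π with π_1 + π_2 = 1. From πP = π: π_1 · (1 − 8/19) + π_2 · 8/19 = π_1 ⇒ π_2 · 8/19 = π_1 · 8/19 ⇒ π_2/π_1 = (8/19)/(8/19) = 1. Together with π_1 + π_2 = 1:
  π_1 = (8/19)/(8/19 + 8/19) = (8/19)/(16/19) = 1/2,
  π_2 = (8/19)/(8/19 + 8/19) = (8/19)/(16/19) = 1/2.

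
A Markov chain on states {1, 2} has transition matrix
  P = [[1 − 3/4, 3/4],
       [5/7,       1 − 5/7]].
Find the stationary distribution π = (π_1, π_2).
π_1 = 20/41, π_2 = 21/41

Solve πP = π with π_1 + π_2 = 1. From πP = π: π_1 · (1 − 3/4) + π_2 · 5/7 = π_1 ⇒ π_2 · 5/7 = π_1 · 3/4 ⇒ π_2/π_1 = (3/4)/(5/7) = 21/20. Together with π_1 + π_2 = 1:
  π_1 = (5/7)/(3/4 + 5/7) = (5/7)/(41/28) = 20/41,
  π_2 = (3/4)/(3/4 + 5/7) = (3/4)/(41/28) = 21/41.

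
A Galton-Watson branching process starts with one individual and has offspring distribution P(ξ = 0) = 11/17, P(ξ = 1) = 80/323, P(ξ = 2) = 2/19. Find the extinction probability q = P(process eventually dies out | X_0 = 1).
q = 1

Mean offspring μ = 0·11/17 + 1·80/323 + 2·2/19 = 148/323 ≤ 1. For μ ≤ 1 with offspring not concentrated at 1, the Galton-Watson process goes extinct almost surely, so q = 1.
(Algebraic check: The pgf is f(s) = 11/17 + 80/323·s + 2/19·s². The extinction probability q is the smallest fixed point of f in [0, 1]. Setting s = f(s):
  2/19·s² + (80/323 − 1)·s + 11/17 = 0
  2/19·s² − (11/17 + 2/19)·s + 11/17 = 0
which factors as (s − 1)·(2/19·s − 11/17) = 0, giving roots s = 1 and s = (11/17)/(2/19) = 209/34. Since 209/34 ≥ 1, the smallest root in [0, 1] is s = 1.)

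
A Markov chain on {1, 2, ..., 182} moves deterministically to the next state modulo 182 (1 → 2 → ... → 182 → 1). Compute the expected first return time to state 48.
E[T_48 | X_0 = 48] = 182

The chain cycles deterministically, so starting at state 48 it returns in exactly 182 steps. Equivalently, the stationary distribution is uniform π_j = 1/182 for every state j, so by Kac's formula E[T_48] = 1/π_48 = 182.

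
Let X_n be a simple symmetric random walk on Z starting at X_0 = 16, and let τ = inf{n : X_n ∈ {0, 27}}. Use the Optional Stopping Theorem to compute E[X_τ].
E[X_τ] = 16

X_n is a martingale and τ is a bounded-mean stopping time (indeed τ is finite a.s. with bounded expectation since the walk is in a bounded region). By the OST, E[X_τ] = E[X_0] = 16. Equivalently: E[X_τ] = 27 · P(hit 27 first) + 0 · P(hit 0 first) = 27 · (16/27) = 16.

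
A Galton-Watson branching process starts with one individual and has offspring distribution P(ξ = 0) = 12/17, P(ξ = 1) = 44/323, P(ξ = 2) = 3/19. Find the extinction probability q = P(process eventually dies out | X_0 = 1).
q = 1

Mean offspring μ = 0·12/17 + 1·44/323 + 2·3/19 = 146/323 ≤ 1. For μ ≤ 1 with offspring not concentrated at 1, the Galton-Watson process goes extinct almost surely, so q = 1.
(Algebraic check: The pgf is f(s) = 12/17 + 44/323·s + 3/19·s². The extinction probability q is the smallest fixed point of f in [0, 1]. Setting s = f(s):
  3/19·s² + (44/323 − 1)·s + 12/17 = 0
  3/19·s² − (12/17 + 3/19)·s + 12/17 = 0
which factors as (s − 1)·(3/19·s − 12/17) = 0, giving roots s = 1 and s = (12/17)/(3/19) = 76/17. Since 76/17 ≥ 1, the smallest root in [0, 1] is s = 1.)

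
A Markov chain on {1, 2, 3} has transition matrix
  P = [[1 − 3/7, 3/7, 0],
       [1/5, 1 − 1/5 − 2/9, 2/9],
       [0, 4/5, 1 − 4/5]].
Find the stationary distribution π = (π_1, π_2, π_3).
π = (42/157, 90/157, 25/157)

This is a birth-death chain on three states, which satisfies detailed balance: π_1 · P_{12} = π_2 · P_{21} and π_2 · P_{23} = π_3 · P_{32}.
From π_1 · 3/7 = π_2 · 1/5: π_2/π_1 = (3/7)/(1/5) = 15/7.
From π_2 · 2/9 = π_3 · 4/5: π_3/π_2 = (2/9)/(4/5) = 5/18.
Take π_1 proportional to 1; then unnormalized π = (1, 15/7, 25/42). Normalize by dividing by the sum 157/42:
  π = (42/157, 90/157, 25/157).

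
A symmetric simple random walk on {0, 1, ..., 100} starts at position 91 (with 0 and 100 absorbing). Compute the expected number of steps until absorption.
E[τ | X_0 = 91] = 819

Let v_k = E[τ | X_0 = k]. Boundary: v_0 = v_100 = 0. Recurrence: v_k = 1 + (v_{k-1} + v_{k+1})/2 for 1 ≤ k ≤ 99. The particular solution to v_k − (v_{k-1} + v_{k+1})/2 = 1 is v_k = −k^2. Adding homogeneous solution A + B k and matching boundaries gives v_k = k (100 − k). Substituting k = 91: v_91 = 91 · 9 = 819.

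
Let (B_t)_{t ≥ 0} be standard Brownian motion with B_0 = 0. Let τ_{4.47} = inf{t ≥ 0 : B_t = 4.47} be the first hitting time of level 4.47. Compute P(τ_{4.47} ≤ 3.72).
P(τ_{4.47} ≤ 3.72) = 2(1 − Φ(4.47/√3.72)) = 2(1 − Φ(2.3176)) ≈ 0.0205

By the reflection principle for standard BM, P(τ_b ≤ t) = 2 · P(B_t ≥ b). Since B_t ~ N(0, t), P(B_t ≥ 4.47) = 1 − Φ(4.47/√t) = 1 − Φ(4.47/√3.72) = 1 − Φ(2.3176) ≈ 0.01024. Doubling: P(τ_{4.47} ≤ 3.72) ≈ 2 · 0.01024 = 0.02048 ≈ 0.0205.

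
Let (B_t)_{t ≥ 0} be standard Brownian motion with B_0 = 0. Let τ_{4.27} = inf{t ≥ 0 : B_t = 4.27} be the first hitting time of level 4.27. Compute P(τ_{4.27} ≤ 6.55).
P(τ_{4.27} ≤ 6.55) = 2(1 − Φ(4.27/√6.55)) = 2(1 − Φ(1.6684)) ≈ 0.0952

By the reflection principle for standard BM, P(τ_b ≤ t) = 2 · P(B_t ≥ b). Since B_t ~ N(0, t), P(B_t ≥ 4.27) = 1 − Φ(4.27/√t) = 1 − Φ(4.27/√6.55) = 1 − Φ(1.6684) ≈ 0.04762. Doubling: P(τ_{4.27} ≤ 6.55) ≈ 2 · 0.04762 = 0.09524 ≈ 0.0952.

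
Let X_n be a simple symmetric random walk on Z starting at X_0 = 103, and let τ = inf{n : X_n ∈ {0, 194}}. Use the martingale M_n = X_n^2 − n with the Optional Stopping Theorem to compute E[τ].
E[τ] = 9373

M_n = X_n^2 − n is a martingale (since E[X_{n+1}^2 | F_n] = X_n^2 + 1). By OST (τ has finite mean in a bounded region), E[M_τ] = E[M_0] = X_0^2 − 0 = 103^2 = 10609. Also E[M_τ] = E[X_τ^2] − E[τ]. The walk exits at 0 or 194, with P(hit 194 first) = 103/194, so E[X_τ^2] = 194^2 · 103/194 + 0 = 19982. Thus E[τ] = E[X_τ^2] − E[M_τ] = 19982 − 10609 = 9373 = 103(194 − 103) = 9373.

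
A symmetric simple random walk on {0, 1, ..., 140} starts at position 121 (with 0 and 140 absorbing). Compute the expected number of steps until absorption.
E[τ | X_0 = 121] = 2299

Let v_k = E[τ | X_0 = k]. Boundary: v_0 = v_140 = 0. Recurrence: v_k = 1 + (v_{k-1} + v_{k+1})/2 for 1 ≤ k ≤ 139. The particular solution to v_k − (v_{k-1} + v_{k+1})/2 = 1 is v_k = −k^2. Adding homogeneous solution A + B k and matching boundaries gives v_k = k (140 − k). Substituting k = 121: v_121 = 121 · 19 = 2299.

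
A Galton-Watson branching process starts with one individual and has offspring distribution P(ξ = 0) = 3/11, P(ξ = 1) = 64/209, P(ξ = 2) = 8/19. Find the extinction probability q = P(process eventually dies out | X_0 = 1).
q = 57/88

The pgf is f(s) = 3/11 + 64/209·s + 8/19·s². The extinction probability q is the smallest fixed point of f in [0, 1]. Setting s = f(s):
  8/19·s² + (64/209 − 1)·s + 3/11 = 0
  8/19·s² − (3/11 + 8/19)·s + 3/11 = 0
which factors as (s − 1)·(8/19·s − 3/11) = 0, giving roots s = 1 and s = (3/11)/(8/19) = 57/88.
Mean offspring μ = 64/209 + 2·8/19 = 240/209 > 1 (supercritical), so q < 1. The extinction probability is the smaller root: q = (3/11)/(8/19) = 57/88.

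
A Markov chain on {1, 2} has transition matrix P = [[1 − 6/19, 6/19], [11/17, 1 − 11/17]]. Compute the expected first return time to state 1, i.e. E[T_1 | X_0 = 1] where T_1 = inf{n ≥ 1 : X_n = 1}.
E[T_1 | X_0 = 1] = 1/π_1 = 311/209

For an irreducible recurrent Markov chain with stationary distribution π, E[T_i | X_0 = i] = 1/π_i (Kac's formula). Here π_1 = (11/17)/(6/19 + 11/17) = (11/17)/(311/323) = 209/311, so E[T_1 | X_0 = 1] = 1/π_1 = (6/19 + 11/17)/(11/17) = (311/323)/(11/17) = 311/209.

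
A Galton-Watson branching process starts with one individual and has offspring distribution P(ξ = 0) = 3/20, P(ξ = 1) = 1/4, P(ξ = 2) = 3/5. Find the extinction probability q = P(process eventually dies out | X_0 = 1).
q = 1/4

The pgf is f(s) = 3/20 + 1/4·s + 3/5·s². The extinction probability q is the smallest fixed point of f in [0, 1]. Setting s = f(s):
  3/5·s² + (1/4 − 1)·s + 3/20 = 0
  3/5·s² − (3/20 + 3/5)·s + 3/20 = 0
which factors as (s − 1)·(3/5·s − 3/20) = 0, giving roots s = 1 and s = (3/20)/(3/5) = 1/4.
Mean offspring μ = 1/4 + 2·3/5 = 29/20 > 1 (supercritical), so q < 1. The extinction probability is the smaller root: q = (3/20)/(3/5) = 1/4.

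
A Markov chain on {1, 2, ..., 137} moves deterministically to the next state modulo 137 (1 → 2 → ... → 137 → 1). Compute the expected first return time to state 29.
E[T_29 | X_0 = 29] = 137

The chain cycles deterministically, so starting at state 29 it returns in exactly 137 steps. Equivalently, the stationary distribution is uniform π_j = 1/137 for every state j, so by Kac's formula E[T_29] = 1/π_29 = 137.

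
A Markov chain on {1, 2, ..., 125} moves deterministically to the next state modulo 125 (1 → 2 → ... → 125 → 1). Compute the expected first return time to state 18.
E[T_18 | X_0 = 18] = 125

The chain cycles deterministically, so starting at state 18 it returns in exactly 125 steps. Equivalently, the stationary distribution is uniform π_j = 1/125 for every state j, so by Kac's formula E[T_18] = 1/π_18 = 125.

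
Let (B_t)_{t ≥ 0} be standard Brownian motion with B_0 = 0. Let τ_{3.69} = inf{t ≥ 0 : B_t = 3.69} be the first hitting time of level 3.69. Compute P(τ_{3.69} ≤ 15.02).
P(τ_{3.69} ≤ 15.02) = 2(1 − Φ(3.69/√15.02)) = 2(1 − Φ(0.9521)) ≈ 0.3410

By the reflection principle for standard BM, P(τ_b ≤ t) = 2 · P(B_t ≥ b). Since B_t ~ N(0, t), P(B_t ≥ 3.69) = 1 − Φ(3.69/√t) = 1 − Φ(3.69/√15.02) = 1 − Φ(0.9521) ≈ 0.17052. Doubling: P(τ_{3.69} ≤ 15.02) ≈ 2 · 0.17052 = 0.34104 ≈ 0.3410.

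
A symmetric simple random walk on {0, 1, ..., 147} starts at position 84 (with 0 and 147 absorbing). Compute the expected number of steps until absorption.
E[τ | X_0 = 84] = 5292

Let v_k = E[τ | X_0 = k]. Boundary: v_0 = v_147 = 0. Recurrence: v_k = 1 + (v_{k-1} + v_{k+1})/2 for 1 ≤ k ≤ 146. The particular solution to v_k − (v_{k-1} + v_{k+1})/2 = 1 is v_k = −k^2. Adding homogeneous solution A + B k and matching boundaries gives v_k = k (147 − k). Substituting k = 84: v_84 = 84 · 63 = 5292.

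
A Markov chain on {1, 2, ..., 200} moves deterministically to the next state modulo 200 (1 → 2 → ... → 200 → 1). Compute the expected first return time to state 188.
E[T_188 | X_0 = 188] = 200

The chain cycles deterministically, so starting at state 188 it returns in exactly 200 steps. Equivalently, the stationary distribution is uniform π_j = 1/200 for every state j, so by Kac's formula E[T_188] = 1/π_188 = 200.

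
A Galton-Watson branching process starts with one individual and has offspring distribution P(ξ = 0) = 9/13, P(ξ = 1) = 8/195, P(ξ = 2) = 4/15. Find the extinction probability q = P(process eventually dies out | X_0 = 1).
q = 1

Mean offspring μ = 0·9/13 + 1·8/195 + 2·4/15 = 112/195 ≤ 1. For μ ≤ 1 with offspring not concentrated at 1, the Galton-Watson process goes extinct almost surely, so q = 1.
(Algebraic check: The pgf is f(s) = 9/13 + 8/195·s + 4/15·s². The extinction probability q is the smallest fixed point of f in [0, 1]. Setting s = f(s):
  4/15·s² + (8/195 − 1)·s + 9/13 = 0
  4/15·s² − (9/13 + 4/15)·s + 9/13 = 0
which factors as (s − 1)·(4/15·s − 9/13) = 0, giving roots s = 1 and s = (9/13)/(4/15) = 135/52. Since 135/52 ≥ 1, the smallest root in [0, 1] is s = 1.)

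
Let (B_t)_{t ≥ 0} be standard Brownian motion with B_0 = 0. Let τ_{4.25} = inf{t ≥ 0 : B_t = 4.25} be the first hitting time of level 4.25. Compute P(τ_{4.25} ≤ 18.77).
P(τ_{4.25} ≤ 18.77) = 2(1 − Φ(4.25/√18.77)) = 2(1 − Φ(0.9810)) ≈ 0.3266

By the reflection principle for standard BM, P(τ_b ≤ t) = 2 · P(B_t ≥ b). Since B_t ~ N(0, t), P(B_t ≥ 4.25) = 1 − Φ(4.25/√t) = 1 − Φ(4.25/√18.77) = 1 − Φ(0.9810) ≈ 0.16330. Doubling: P(τ_{4.25} ≤ 18.77) ≈ 2 · 0.16330 = 0.32660 ≈ 0.3266.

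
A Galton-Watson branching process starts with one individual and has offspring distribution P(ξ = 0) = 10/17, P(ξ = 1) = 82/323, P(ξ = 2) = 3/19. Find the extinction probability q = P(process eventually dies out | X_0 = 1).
q = 1

Mean offspring μ = 0·10/17 + 1·82/323 + 2·3/19 = 184/323 ≤ 1. For μ ≤ 1 with offspring not concentrated at 1, the Galton-Watson process goes extinct almost surely, so q = 1.
(Algebraic check: The pgf is f(s) = 10/17 + 82/323·s + 3/19·s². The extinction probability q is the smallest fixed point of f in [0, 1]. Setting s = f(s):
  3/19·s² + (82/323 − 1)·s + 10/17 = 0
  3/19·s² − (10/17 + 3/19)·s + 10/17 = 0
which factors as (s − 1)·(3/19·s − 10/17) = 0, giving roots s = 1 and s = (10/17)/(3/19) = 190/51. Since 190/51 ≥ 1, the smallest root in [0, 1] is s = 1.)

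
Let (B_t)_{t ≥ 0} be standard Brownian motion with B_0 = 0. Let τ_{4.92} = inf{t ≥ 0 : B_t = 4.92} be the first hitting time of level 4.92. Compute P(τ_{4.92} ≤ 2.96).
P(τ_{4.92} ≤ 2.96) = 2(1 − Φ(4.92/√2.96)) = 2(1 − Φ(2.8597)) ≈ 0.0042

By the reflection principle for standard BM, P(τ_b ≤ t) = 2 · P(B_t ≥ b). Since B_t ~ N(0, t), P(B_t ≥ 4.92) = 1 − Φ(4.92/√t) = 1 − Φ(4.92/√2.96) = 1 − Φ(2.8597) ≈ 0.00212. Doubling: P(τ_{4.92} ≤ 2.96) ≈ 2 · 0.00212 = 0.00424 ≈ 0.0042.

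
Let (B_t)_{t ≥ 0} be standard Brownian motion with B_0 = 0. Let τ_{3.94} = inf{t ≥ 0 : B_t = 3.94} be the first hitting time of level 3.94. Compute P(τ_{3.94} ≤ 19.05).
P(τ_{3.94} ≤ 19.05) = 2(1 − Φ(3.94/√19.05)) = 2(1 − Φ(0.9027)) ≈ 0.3667

By the reflection principle for standard BM, P(τ_b ≤ t) = 2 · P(B_t ≥ b). Since B_t ~ N(0, t), P(B_t ≥ 3.94) = 1 − Φ(3.94/√t) = 1 − Φ(3.94/√19.05) = 1 − Φ(0.9027) ≈ 0.18334. Doubling: P(τ_{3.94} ≤ 19.05) ≈ 2 · 0.18334 = 0.36668 ≈ 0.3667.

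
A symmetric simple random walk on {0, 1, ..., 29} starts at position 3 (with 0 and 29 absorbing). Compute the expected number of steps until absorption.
E[τ | X_0 = 3] = 78

Let v_k = E[τ | X_0 = k]. Boundary: v_0 = v_29 = 0. Recurrence: v_k = 1 + (v_{k-1} + v_{k+1})/2 for 1 ≤ k ≤ 28. The particular solution to v_k − (v_{k-1} + v_{k+1})/2 = 1 is v_k = −k^2. Adding homogeneous solution A + B k and matching boundaries gives v_k = k (29 − k). Substituting k = 3: v_3 = 3 · 26 = 78.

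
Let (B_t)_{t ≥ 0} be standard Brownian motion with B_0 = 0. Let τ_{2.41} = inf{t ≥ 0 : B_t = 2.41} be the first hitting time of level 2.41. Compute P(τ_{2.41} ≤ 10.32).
P(τ_{2.41} ≤ 10.32) = 2(1 − Φ(2.41/√10.32)) = 2(1 − Φ(0.7502)) ≈ 0.4531

By the reflection principle for standard BM, P(τ_b ≤ t) = 2 · P(B_t ≥ b). Since B_t ~ N(0, t), P(B_t ≥ 2.41) = 1 − Φ(2.41/√t) = 1 − Φ(2.41/√10.32) = 1 − Φ(0.7502) ≈ 0.22657. Doubling: P(τ_{2.41} ≤ 10.32) ≈ 2 · 0.22657 = 0.45314 ≈ 0.4531.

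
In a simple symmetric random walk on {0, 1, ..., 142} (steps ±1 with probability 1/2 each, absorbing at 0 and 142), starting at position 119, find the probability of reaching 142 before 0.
P(hit 142 before 0) = 119/142

Let u_k = P(hit 142 before 0 | start at k). Then u_0 = 0, u_142 = 1, and u_k = u_{k-1}/2 + u_{k+1}/2 for 1 ≤ k ≤ 141. This harmonic recurrence is solved by u_k = k/142, giving u_119 = 119/142.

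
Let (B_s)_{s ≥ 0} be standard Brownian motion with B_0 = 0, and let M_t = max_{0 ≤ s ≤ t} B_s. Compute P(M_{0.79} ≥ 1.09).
P(M_{0.79} ≥ 1.09) = 2·P(B_{0.79} ≥ 1.09) = 2(1 − Φ(1.09/√0.79)) ≈ 0.2201

By the reflection principle for Brownian motion, P(M_t ≥ a) = 2 · P(B_t ≥ a) for a ≥ 0. Since B_t ~ N(0, t), P(B_t ≥ 1.09) = 1 − Φ(1.09/√t) = 1 − Φ(1.09/√0.79) = 1 − Φ(1.2263). So
  P(M_{0.79} ≥ 1.09) = 2(1 − Φ(1.2263)) ≈ 0.2201.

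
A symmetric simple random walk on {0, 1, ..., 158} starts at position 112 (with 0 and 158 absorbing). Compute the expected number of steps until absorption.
E[τ | X_0 = 112] = 5152

Let v_k = E[τ | X_0 = k]. Boundary: v_0 = v_158 = 0. Recurrence: v_k = 1 + (v_{k-1} + v_{k+1})/2 for 1 ≤ k ≤ 157. The particular solution to v_k − (v_{k-1} + v_{k+1})/2 = 1 is v_k = −k^2. Adding homogeneous solution A + B k and matching boundaries gives v_k = k (158 − k). Substituting k = 112: v_112 = 112 · 46 = 5152.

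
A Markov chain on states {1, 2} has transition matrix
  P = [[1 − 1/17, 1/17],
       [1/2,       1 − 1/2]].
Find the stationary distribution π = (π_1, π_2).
π_1 = 17/19, π_2 = 2/19

Solve πP = π with π_1 + π_2 = 1. From πP = π: π_1 · (1 − 1/17) + π_2 · 1/2 = π_1 ⇒ π_2 · 1/2 = π_1 · 1/17 ⇒ π_2/π_1 = (1/17)/(1/2) = 2/17. Together with π_1 + π_2 = 1:
  π_1 = (1/2)/(1/17 + 1/2) = (1/2)/(19/34) = 17/19,
  π_2 = (1/17)/(1/17 + 1/2) = (1/17)/(19/34) = 2/19.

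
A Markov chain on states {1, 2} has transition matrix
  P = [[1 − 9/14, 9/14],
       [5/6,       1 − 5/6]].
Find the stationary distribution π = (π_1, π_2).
π_1 = 35/62, π_2 = 27/62

Solve πP = π with π_1 + π_2 = 1. From πP = π: π_1 · (1 − 9/14) + π_2 · 5/6 = π_1 ⇒ π_2 · 5/6 = π_1 · 9/14 ⇒ π_2/π_1 = (9/14)/(5/6) = 27/35. Together with π_1 + π_2 = 1:
  π_1 = (5/6)/(9/14 + 5/6) = (5/6)/(31/21) = 35/62,
  π_2 = (9/14)/(9/14 + 5/6) = (9/14)/(31/21) = 27/62.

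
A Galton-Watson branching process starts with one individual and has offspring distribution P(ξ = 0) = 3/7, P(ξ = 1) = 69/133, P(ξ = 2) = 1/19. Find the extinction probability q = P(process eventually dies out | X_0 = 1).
q = 1

Mean offspring μ = 0·3/7 + 1·69/133 + 2·1/19 = 83/133 ≤ 1. For μ ≤ 1 with offspring not concentrated at 1, the Galton-Watson process goes extinct almost surely, so q = 1.
(Algebraic check: The pgf is f(s) = 3/7 + 69/133·s + 1/19·s². The extinction probability q is the smallest fixed point of f in [0, 1]. Setting s = f(s):
  1/19·s² + (69/133 − 1)·s + 3/7 = 0
  1/19·s² − (3/7 + 1/19)·s + 3/7 = 0
which factors as (s − 1)·(1/19·s − 3/7) = 0, giving roots s = 1 and s = (3/7)/(1/19) = 57/7. Since 57/7 ≥ 1, the smallest root in [0, 1] is s = 1.)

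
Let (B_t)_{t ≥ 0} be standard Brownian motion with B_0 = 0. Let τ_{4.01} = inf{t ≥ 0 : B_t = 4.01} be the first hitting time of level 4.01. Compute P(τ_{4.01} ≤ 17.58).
P(τ_{4.01} ≤ 17.58) = 2(1 − Φ(4.01/√17.58)) = 2(1 − Φ(0.9564)) ≈ 0.3389

By the reflection principle for standard BM, P(τ_b ≤ t) = 2 · P(B_t ≥ b). Since B_t ~ N(0, t), P(B_t ≥ 4.01) = 1 − Φ(4.01/√t) = 1 − Φ(4.01/√17.58) = 1 − Φ(0.9564) ≈ 0.16944. Doubling: P(τ_{4.01} ≤ 17.58) ≈ 2 · 0.16944 = 0.33888 ≈ 0.3389.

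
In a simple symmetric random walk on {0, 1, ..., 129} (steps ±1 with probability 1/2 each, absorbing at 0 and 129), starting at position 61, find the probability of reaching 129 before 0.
P(hit 129 before 0) = 61/129

Let u_k = P(hit 129 before 0 | start at k). Then u_0 = 0, u_129 = 1, and u_k = u_{k-1}/2 + u_{k+1}/2 for 1 ≤ k ≤ 128. This harmonic recurrence is solved by u_k = k/129, giving u_61 = 61/129.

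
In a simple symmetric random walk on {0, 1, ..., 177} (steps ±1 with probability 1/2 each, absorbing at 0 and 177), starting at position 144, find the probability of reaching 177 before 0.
P(hit 177 before 0) = 144/177 = 48/59

Let u_k = P(hit 177 before 0 | start at k). Then u_0 = 0, u_177 = 1, and u_k = u_{k-1}/2 + u_{k+1}/2 for 1 ≤ k ≤ 176. This harmonic recurrence is solved by u_k = k/177, giving u_144 = 144/177 = 48/59.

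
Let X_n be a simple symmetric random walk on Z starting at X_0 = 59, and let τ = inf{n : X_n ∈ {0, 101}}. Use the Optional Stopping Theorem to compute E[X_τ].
E[X_τ] = 59

X_n is a martingale and τ is a bounded-mean stopping time (indeed τ is finite a.s. with bounded expectation since the walk is in a bounded region). By the OST, E[X_τ] = E[X_0] = 59. Equivalently: E[X_τ] = 101 · P(hit 101 first) + 0 · P(hit 0 first) = 101 · (59/101) = 59.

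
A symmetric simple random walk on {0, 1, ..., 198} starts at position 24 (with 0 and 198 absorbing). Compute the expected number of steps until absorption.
E[τ | X_0 = 24] = 4176

Let v_k = E[τ | X_0 = k]. Boundary: v_0 = v_198 = 0. Recurrence: v_k = 1 + (v_{k-1} + v_{k+1})/2 for 1 ≤ k ≤ 197. The particular solution to v_k − (v_{k-1} + v_{k+1})/2 = 1 is v_k = −k^2. Adding homogeneous solution A + B k and matching boundaries gives v_k = k (198 − k). Substituting k = 24: v_24 = 24 · 174 = 4176.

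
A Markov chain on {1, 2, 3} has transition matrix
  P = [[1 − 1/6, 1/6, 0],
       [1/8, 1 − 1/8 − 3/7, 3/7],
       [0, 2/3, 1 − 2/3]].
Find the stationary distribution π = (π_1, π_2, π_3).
π = (21/67, 28/67, 18/67)

This is a birth-death chain on three states, which satisfies detailed balance: π_1 · P_{12} = π_2 · P_{21} and π_2 · P_{23} = π_3 · P_{32}.
From π_1 · 1/6 = π_2 · 1/8: π_2/π_1 = (1/6)/(1/8) = 4/3.
From π_2 · 3/7 = π_3 · 2/3: π_3/π_2 = (3/7)/(2/3) = 9/14.
Take π_1 proportional to 1; then unnormalized π = (1, 4/3, 6/7). Normalize by dividing by the sum 67/21:
  π = (21/67, 28/67, 18/67).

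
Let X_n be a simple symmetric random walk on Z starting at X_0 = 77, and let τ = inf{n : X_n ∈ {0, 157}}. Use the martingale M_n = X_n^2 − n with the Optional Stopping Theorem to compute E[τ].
E[τ] = 6160

M_n = X_n^2 − n is a martingale (since E[X_{n+1}^2 | F_n] = X_n^2 + 1). By OST (τ has finite mean in a bounded region), E[M_τ] = E[M_0] = X_0^2 − 0 = 77^2 = 5929. Also E[M_τ] = E[X_τ^2] − E[τ]. The walk exits at 0 or 157, with P(hit 157 first) = 77/157, so E[X_τ^2] = 157^2 · 77/157 + 0 = 12089. Thus E[τ] = E[X_τ^2] − E[M_τ] = 12089 − 5929 = 6160 = 77(157 − 77) = 6160.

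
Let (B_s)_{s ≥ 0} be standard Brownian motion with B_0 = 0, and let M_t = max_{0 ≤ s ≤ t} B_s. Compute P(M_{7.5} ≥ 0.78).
P(M_{7.5} ≥ 0.78) = 2·P(B_{7.5} ≥ 0.78) = 2(1 − Φ(0.78/√7.5)) ≈ 0.7758

By the reflection principle for Brownian motion, P(M_t ≥ a) = 2 · P(B_t ≥ a) for a ≥ 0. Since B_t ~ N(0, t), P(B_t ≥ 0.78) = 1 − Φ(0.78/√t) = 1 − Φ(0.78/√7.5) = 1 − Φ(0.2848). So
  P(M_{7.5} ≥ 0.78) = 2(1 − Φ(0.2848)) ≈ 0.7758.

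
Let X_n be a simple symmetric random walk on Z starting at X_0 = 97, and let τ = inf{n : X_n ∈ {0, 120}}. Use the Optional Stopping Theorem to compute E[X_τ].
E[X_τ] = 97

X_n is a martingale and τ is a bounded-mean stopping time (indeed τ is finite a.s. with bounded expectation since the walk is in a bounded region). By the OST, E[X_τ] = E[X_0] = 97. Equivalently: E[X_τ] = 120 · P(hit 120 first) + 0 · P(hit 0 first) = 120 · (97/120) = 97.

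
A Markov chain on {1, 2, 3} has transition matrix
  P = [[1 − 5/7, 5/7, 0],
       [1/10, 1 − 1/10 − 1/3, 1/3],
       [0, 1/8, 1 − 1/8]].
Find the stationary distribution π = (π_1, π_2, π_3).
π = (21/571, 150/571, 400/571)

This is a birth-death chain on three states, which satisfies detailed balance: π_1 · P_{12} = π_2 · P_{21} and π_2 · P_{23} = π_3 · P_{32}.
From π_1 · 5/7 = π_2 · 1/10: π_2/π_1 = (5/7)/(1/10) = 50/7.
From π_2 · 1/3 = π_3 · 1/8: π_3/π_2 = (1/3)/(1/8) = 8/3.
Take π_1 proportional to 1; then unnormalized π = (1, 50/7, 400/21). Normalize by dividing by the sum 571/21:
  π = (21/571, 150/571, 400/571).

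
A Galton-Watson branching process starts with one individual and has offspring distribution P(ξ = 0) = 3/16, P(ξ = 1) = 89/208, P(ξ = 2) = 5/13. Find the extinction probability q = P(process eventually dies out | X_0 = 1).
q = 39/80

The pgf is f(s) = 3/16 + 89/208·s + 5/13·s². The extinction probability q is the smallest fixed point of f in [0, 1]. Setting s = f(s):
  5/13·s² + (89/208 − 1)·s + 3/16 = 0
  5/13·s² − (3/16 + 5/13)·s + 3/16 = 0
which factors as (s − 1)·(5/13·s − 3/16) = 0, giving roots s = 1 and s = (3/16)/(5/13) = 39/80.
Mean offspring μ = 89/208 + 2·5/13 = 249/208 > 1 (supercritical), so q < 1. The extinction probability is the smaller root: q = (3/16)/(5/13) = 39/80.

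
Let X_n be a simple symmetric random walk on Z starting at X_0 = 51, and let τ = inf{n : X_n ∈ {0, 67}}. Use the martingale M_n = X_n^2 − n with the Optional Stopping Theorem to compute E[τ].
E[τ] = 816

M_n = X_n^2 − n is a martingale (since E[X_{n+1}^2 | F_n] = X_n^2 + 1). By OST (τ has finite mean in a bounded region), E[M_τ] = E[M_0] = X_0^2 − 0 = 51^2 = 2601. Also E[M_τ] = E[X_τ^2] − E[τ]. The walk exits at 0 or 67, with P(hit 67 first) = 51/67, so E[X_τ^2] = 67^2 · 51/67 + 0 = 3417. Thus E[τ] = E[X_τ^2] − E[M_τ] = 3417 − 2601 = 816 = 51(67 − 51) = 816.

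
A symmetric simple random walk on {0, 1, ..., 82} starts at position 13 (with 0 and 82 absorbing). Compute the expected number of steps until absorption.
E[τ | X_0 = 13] = 897

Let v_k = E[τ | X_0 = k]. Boundary: v_0 = v_82 = 0. Recurrence: v_k = 1 + (v_{k-1} + v_{k+1})/2 for 1 ≤ k ≤ 81. The particular solution to v_k − (v_{k-1} + v_{k+1})/2 = 1 is v_k = −k^2. Adding homogeneous solution A + B k and matching boundaries gives v_k = k (82 − k). Substituting k = 13: v_13 = 13 · 69 = 897.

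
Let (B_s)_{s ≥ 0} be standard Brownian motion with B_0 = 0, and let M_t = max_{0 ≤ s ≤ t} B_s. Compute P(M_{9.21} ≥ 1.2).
P(M_{9.21} ≥ 1.2) = 2·P(B_{9.21} ≥ 1.2) = 2(1 − Φ(1.2/√9.21)) ≈ 0.6925

By the reflection principle for Brownian motion, P(M_t ≥ a) = 2 · P(B_t ≥ a) for a ≥ 0. Since B_t ~ N(0, t), P(B_t ≥ 1.2) = 1 − Φ(1.2/√t) = 1 − Φ(1.2/√9.21) = 1 − Φ(0.3954). So
  P(M_{9.21} ≥ 1.2) = 2(1 − Φ(0.3954)) ≈ 0.6925.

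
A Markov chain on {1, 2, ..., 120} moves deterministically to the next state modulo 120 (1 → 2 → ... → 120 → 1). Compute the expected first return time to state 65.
E[T_65 | X_0 = 65] = 120

The chain cycles deterministically, so starting at state 65 it returns in exactly 120 steps. Equivalently, the stationary distribution is uniform π_j = 1/120 for every state j, so by Kac's formula E[T_65] = 1/π_65 = 120.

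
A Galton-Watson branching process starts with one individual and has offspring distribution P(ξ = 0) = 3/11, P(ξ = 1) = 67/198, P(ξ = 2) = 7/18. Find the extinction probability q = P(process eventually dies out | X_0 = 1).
q = 54/77

The pgf is f(s) = 3/11 + 67/198·s + 7/18·s². The extinction probability q is the smallest fixed point of f in [0, 1]. Setting s = f(s):
  7/18·s² + (67/198 − 1)·s + 3/11 = 0
  7/18·s² − (3/11 + 7/18)·s + 3/11 = 0
which factors as (s − 1)·(7/18·s − 3/11) = 0, giving roots s = 1 and s = (3/11)/(7/18) = 54/77.
Mean offspring μ = 67/198 + 2·7/18 = 221/198 > 1 (supercritical), so q < 1. The extinction probability is the smaller root: q = (3/11)/(7/18) = 54/77.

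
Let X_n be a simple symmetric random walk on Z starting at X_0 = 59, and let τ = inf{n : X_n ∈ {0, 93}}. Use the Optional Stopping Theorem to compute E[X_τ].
E[X_τ] = 59

X_n is a martingale and τ is a bounded-mean stopping time (indeed τ is finite a.s. with bounded expectation since the walk is in a bounded region). By the OST, E[X_τ] = E[X_0] = 59. Equivalently: E[X_τ] = 93 · P(hit 93 first) + 0 · P(hit 0 first) = 93 · (59/93) = 59.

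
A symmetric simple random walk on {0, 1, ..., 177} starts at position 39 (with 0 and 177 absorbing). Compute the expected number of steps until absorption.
E[τ | X_0 = 39] = 5382

Let v_k = E[τ | X_0 = k]. Boundary: v_0 = v_177 = 0. Recurrence: v_k = 1 + (v_{k-1} + v_{k+1})/2 for 1 ≤ k ≤ 176. The particular solution to v_k − (v_{k-1} + v_{k+1})/2 = 1 is v_k = −k^2. Adding homogeneous solution A + B k and matching boundaries gives v_k = k (177 − k). Substituting k = 39: v_39 = 39 · 138 = 5382.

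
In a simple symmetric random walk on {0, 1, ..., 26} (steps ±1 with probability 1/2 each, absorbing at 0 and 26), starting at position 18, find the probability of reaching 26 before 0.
P(hit 26 before 0) = 18/26 = 9/13

Let u_k = P(hit 26 before 0 | start at k). Then u_0 = 0, u_26 = 1, and u_k = u_{k-1}/2 + u_{k+1}/2 for 1 ≤ k ≤ 25. This harmonic recurrence is solved by u_k = k/26, giving u_18 = 18/26 = 9/13.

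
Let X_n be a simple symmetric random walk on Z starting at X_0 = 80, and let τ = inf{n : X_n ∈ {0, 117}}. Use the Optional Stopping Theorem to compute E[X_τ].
E[X_τ] = 80

X_n is a martingale and τ is a bounded-mean stopping time (indeed τ is finite a.s. with bounded expectation since the walk is in a bounded region). By the OST, E[X_τ] = E[X_0] = 80. Equivalently: E[X_τ] = 117 · P(hit 117 first) + 0 · P(hit 0 first) = 117 · (80/117) = 80.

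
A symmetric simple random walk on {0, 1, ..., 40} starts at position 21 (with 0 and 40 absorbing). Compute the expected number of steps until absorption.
E[τ | X_0 = 21] = 399

Let v_k = E[τ | X_0 = k]. Boundary: v_0 = v_40 = 0. Recurrence: v_k = 1 + (v_{k-1} + v_{k+1})/2 for 1 ≤ k ≤ 39. The particular solution to v_k − (v_{k-1} + v_{k+1})/2 = 1 is v_k = −k^2. Adding homogeneous solution A + B k and matching boundaries gives v_k = k (40 − k). Substituting k = 21: v_21 = 21 · 19 = 399.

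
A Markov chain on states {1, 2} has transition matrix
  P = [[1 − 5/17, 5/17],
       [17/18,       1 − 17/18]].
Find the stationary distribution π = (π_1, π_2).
π_1 = 289/379, π_2 = 90/379

Solve πP = π with π_1 + π_2 = 1. From πP = π: π_1 · (1 − 5/17) + π_2 · 17/18 = π_1 ⇒ π_2 · 17/18 = π_1 · 5/17 ⇒ π_2/π_1 = (5/17)/(17/18) = 90/289. Together with π_1 + π_2 = 1:
  π_1 = (17/18)/(5/17 + 17/18) = (17/18)/(379/306) = 289/379,
  π_2 = (5/17)/(5/17 + 17/18) = (5/17)/(379/306) = 90/379.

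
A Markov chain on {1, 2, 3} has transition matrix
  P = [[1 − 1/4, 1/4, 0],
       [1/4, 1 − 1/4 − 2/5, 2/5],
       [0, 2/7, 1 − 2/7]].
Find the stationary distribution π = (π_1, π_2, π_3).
π = (5/17, 5/17, 7/17)

This is a birth-death chain on three states, which satisfies detailed balance: π_1 · P_{12} = π_2 · P_{21} and π_2 · P_{23} = π_3 · P_{32}.
From π_1 · 1/4 = π_2 · 1/4: π_2/π_1 = (1/4)/(1/4) = 1.
From π_2 · 2/5 = π_3 · 2/7: π_3/π_2 = (2/5)/(2/7) = 7/5.
Take π_1 proportional to 1; then unnormalized π = (1, 1, 7/5). Normalize by dividing by the sum 17/5:
  π = (5/17, 5/17, 7/17).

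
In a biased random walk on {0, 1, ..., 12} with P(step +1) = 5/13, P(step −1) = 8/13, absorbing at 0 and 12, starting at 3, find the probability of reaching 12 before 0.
P(hit 12 before 0) = (1 − (8/5)^3) / (1 − (8/5)^12) = 1953125/176938853

Let u_k denote P(reach 12 before 0 | start at k). Boundary: u_0 = 0, u_12 = 1. Recurrence: u_k = 5/13·u_{k+1} + 8/13·u_{k-1} for 1 ≤ k ≤ 11. Try u_k = A + B·r^k with r = q/p = (8/13)/(5/13) = 8/5. Substitution satisfies the recurrence; boundary conditions give:
  u_k = (1 − r^k) / (1 − r^N) = (1 − (8/5)^3) / (1 − (8/5)^12) = 1953125/176938853.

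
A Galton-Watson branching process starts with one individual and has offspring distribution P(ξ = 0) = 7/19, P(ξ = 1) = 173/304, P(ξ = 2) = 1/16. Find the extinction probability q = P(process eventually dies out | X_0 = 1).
q = 1

Mean offspring μ = 0·7/19 + 1·173/304 + 2·1/16 = 211/304 ≤ 1. For μ ≤ 1 with offspring not concentrated at 1, the Galton-Watson process goes extinct almost surely, so q = 1.
(Algebraic check: The pgf is f(s) = 7/19 + 173/304·s + 1/16·s². The extinction probability q is the smallest fixed point of f in [0, 1]. Setting s = f(s):
  1/16·s² + (173/304 − 1)·s + 7/19 = 0
  1/16·s² − (7/19 + 1/16)·s + 7/19 = 0
which factors as (s − 1)·(1/16·s − 7/19) = 0, giving roots s = 1 and s = (7/19)/(1/16) = 112/19. Since 112/19 ≥ 1, the smallest root in [0, 1] is s = 1.)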